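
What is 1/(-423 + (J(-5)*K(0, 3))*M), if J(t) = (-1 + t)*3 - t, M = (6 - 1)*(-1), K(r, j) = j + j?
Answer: -1/33 ≈ -0.030303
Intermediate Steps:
K(r, j) = 2*j
M = -5 (M = 5*(-1) = -5)
J(t) = -3 + 2*t (J(t) = (-3 + 3*t) - t = -3 + 2*t)
1/(-423 + (J(-5)*K(0, 3))*M) = 1/(-423 + ((-3 + 2*(-5))*(2*3))*(-5)) = 1/(-423 + ((-3 - 10)*6)*(-5)) = 1/(-423 - 13*6*(-5)) = 1/(-423 - 78*(-5)) = 1/(-423 + 390) = 1/(-33) = -1/33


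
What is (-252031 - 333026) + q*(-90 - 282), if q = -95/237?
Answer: -46207723/79 ≈ -5.8491e+5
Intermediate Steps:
q = -95/237 (q = -95*1/237 = -95/237 ≈ -0.40084)
(-252031 - 333026) + q*(-90 - 282) = (-252031 - 333026) - 95*(-90 - 282)/237 = -585057 - 95/237*(-372) = -585057 + 11780/79 = -46207723/79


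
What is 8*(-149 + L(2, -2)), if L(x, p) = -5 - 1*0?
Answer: -1232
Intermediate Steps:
L(x, p) = -5 (L(x, p) = -5 + 0 = -5)
8*(-149 + L(2, -2)) = 8*(-149 - 5) = 8*(-154) = -1232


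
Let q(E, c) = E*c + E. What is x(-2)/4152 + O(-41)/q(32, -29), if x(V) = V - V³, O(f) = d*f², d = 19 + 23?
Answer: -872423/11072 ≈ -78.795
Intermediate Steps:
d = 42
O(f) = 42*f²
q(E, c) = E + E*c
x(-2)/4152 + O(-41)/q(32, -29) = (-2 - 1*(-2)³)/4152 + (42*(-41)²)/((32*(1 - 29))) = (-2 - 1*(-8))*(1/4152) + (42*1681)/((32*(-28))) = (-2 + 8)*(1/4152) + 70602/(-896) = 6*(1/4152) + 70602*(-1/896) = 1/692 - 5043/64 = -872423/11072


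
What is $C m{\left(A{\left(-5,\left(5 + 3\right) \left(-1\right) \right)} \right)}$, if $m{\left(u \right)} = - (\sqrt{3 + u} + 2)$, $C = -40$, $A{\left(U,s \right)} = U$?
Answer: $80 + 40 i \sqrt{2} \approx 80.0 + 56.569 i$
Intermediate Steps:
$m{\left(u \right)} = -2 - \sqrt{3 + u}$ ($m{\left(u \right)} = - (2 + \sqrt{3 + u}) = -2 - \sqrt{3 + u}$)
$C m{\left(A{\left(-5,\left(5 + 3\right) \left(-1\right) \right)} \right)} = - 40 \left(-2 - \sqrt{3 - 5}\right) = - 40 \left(-2 - \sqrt{-2}\right) = - 40 \left(-2 - i \sqrt{2}\right) = 80 + 40 i \sqrt{2}$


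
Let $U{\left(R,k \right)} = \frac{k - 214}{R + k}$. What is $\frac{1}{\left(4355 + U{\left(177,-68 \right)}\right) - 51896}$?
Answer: $- \frac{109}{5182251} \approx -2.1033 \cdot 10^{-5}$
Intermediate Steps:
$U{\left(R,k \right)} = \frac{-214 + k}{R + k}$
$\frac{1}{\left(4355 + U{\left(177,-68 \right)}\right) - 51896} = \frac{1}{\left(4355 + \frac{-214 - 68}{177 - 68}\right) - 51896} = \frac{1}{\left(4355 + \frac{1}{109} \left(-282\right)\right) - 51896} = \frac{1}{\left(4355 - \frac{282}{109}\right) - 51896} = \frac{1}{\frac{474413}{109} - 51896} = \frac{1}{- \frac{5182251}{109}} = - \frac{109}{5182251}$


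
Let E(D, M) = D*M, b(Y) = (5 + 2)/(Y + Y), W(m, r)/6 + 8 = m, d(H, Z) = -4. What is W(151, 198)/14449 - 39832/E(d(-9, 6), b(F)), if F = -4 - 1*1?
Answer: -1438825414/101143 ≈ -14226.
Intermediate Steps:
F = -5 (F = -4 - 1 = -5)
W(m, r) = -48 + 6*m
b(Y) = 7/(2*Y) (b(Y) = 7/((2*Y)) = 7*(1/(2*Y)) = 7/(2*Y))
W(151, 198)/14449 - 39832/E(d(-9, 6), b(F)) = (-48 + 6*151)/14449 - 39832/((-14/(-5))) = (-48 + 906)*(1/14449) - 39832/((-14*(-1)/5)) = 858*(1/14449) - 39832/((-4*(-7/10))) = 858/14449 - 39832/14/5 = 858/14449 - 39832*5/14 = 858/14449 - 99580/7 = -1438825414/101143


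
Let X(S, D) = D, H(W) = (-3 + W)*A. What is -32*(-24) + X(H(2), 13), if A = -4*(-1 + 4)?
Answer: 781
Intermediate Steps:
A = -12 (A = -4*3 = -12)
H(W) = 36 - 12*W (H(W) = (-3 + W)*(-12) = 36 - 12*W)
-32*(-24) + X(H(2), 13) = -32*(-24) + 13 = 768 + 13 = 781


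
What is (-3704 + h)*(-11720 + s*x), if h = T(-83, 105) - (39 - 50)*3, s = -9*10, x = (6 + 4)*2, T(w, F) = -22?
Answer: 49929360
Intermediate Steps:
x = 20 (x = 10*2 = 20)
s = -90
h = 11 (h = -22 - (39 - 50)*3 = -22 - (-11)*3 = -22 - 1*(-33) = -22 + 33 = 11)
(-3704 + h)*(-11720 + s*x) = (-3704 + 11)*(-11720 - 90*20) = -3693*(-11720 - 1800) = -3693*(-13520) = 49929360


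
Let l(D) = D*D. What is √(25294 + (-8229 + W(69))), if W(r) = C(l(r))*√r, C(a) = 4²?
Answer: √(17065 + 16*√69) ≈ 131.14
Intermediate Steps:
l(D) = D²
C(a) = 16
W(r) = 16*√r
√(25294 + (-8229 + W(69))) = √(25294 + (-8229 + 16*√69)) = √(17065 + 16*√69)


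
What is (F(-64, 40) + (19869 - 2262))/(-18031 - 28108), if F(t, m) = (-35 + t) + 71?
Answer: -17579/46139 ≈ -0.38100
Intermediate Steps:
F(t, m) = 36 + t
(F(-64, 40) + (19869 - 2262))/(-18031 - 28108) = ((36 - 64) + (19869 - 2262))/(-18031 - 28108) = (-28 + 17607)/(-46139) = 17579*(-1/46139) = -17579/46139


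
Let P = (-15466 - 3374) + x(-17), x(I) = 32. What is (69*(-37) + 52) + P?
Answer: -21309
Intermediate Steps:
P = -18808 (P = (-15466 - 3374) + 32 = -18840 + 32 = -18808)
(69*(-37) + 52) + P = (69*(-37) + 52) - 18808 = (-2553 + 52) - 18808 = -2501 - 18808 = -21309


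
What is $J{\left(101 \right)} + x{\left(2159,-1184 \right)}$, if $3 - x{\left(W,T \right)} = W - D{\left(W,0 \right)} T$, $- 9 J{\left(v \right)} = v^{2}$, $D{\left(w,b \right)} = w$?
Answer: $- \frac{23035909}{9} \approx -2.5595 \cdot 10^{6}$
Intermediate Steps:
$J{\left(v \right)} = - \frac{v^{2}}{9}$
$x{\left(W,T \right)} = 3 - W + T W$ ($x{\left(W,T \right)} = 3 - \left(W - W T\right) = 3 - \left(W - T W\right) = 3 + \left(- W + T W\right) = 3 - W + T W$)
$J{\left(101 \right)} + x{\left(2159,-1184 \right)} = - \frac{101^{2}}{9} - 2558412 = \left(- \frac{1}{9}\right) 10201 - 2558412 = - \frac{10201}{9} - 2558412 = - \frac{23035909}{9}$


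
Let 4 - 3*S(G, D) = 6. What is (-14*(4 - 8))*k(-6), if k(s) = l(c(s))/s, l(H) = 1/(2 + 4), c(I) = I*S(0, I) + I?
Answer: -14/9 ≈ -1.5556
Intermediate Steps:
S(G, D) = -2/3 (S(G, D) = 4/3 - 1/3*6 = 4/3 - 2 = -2/3)
c(I) = I/3 (c(I) = I*(-2/3) + I = -2*I/3 + I = I/3)
l(H) = 1/6
k(s) = 1/(6*s)
(-14*(4 - 8))*k(-6) = (-14*(4 - 8))*((1/6)/(-6)) = (-14*(-4))*((1/6)*(-1/6)) = 56*(-1/36) = -14/9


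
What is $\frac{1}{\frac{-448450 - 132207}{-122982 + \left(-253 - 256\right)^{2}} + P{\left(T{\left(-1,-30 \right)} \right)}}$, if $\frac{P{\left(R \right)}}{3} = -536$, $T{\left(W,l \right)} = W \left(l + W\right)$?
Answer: $- \frac{136099}{219427849} \approx -0.00062025$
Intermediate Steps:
$T{\left(W,l \right)} = W \left(W + l\right)$
$P{\left(R \right)} = -1608$ ($P{\left(R \right)} = 3 \left(-536\right) = -1608$)
$\frac{1}{\frac{-448450 - 132207}{-122982 + \left(-253 - 256\right)^{2}} + P{\left(T{\left(-1,-30 \right)} \right)}} = \frac{1}{\frac{-448450 - 132207}{-122982 + \left(-253 - 256\right)^{2}} - 1608} = \frac{1}{- \frac{580657}{-122982 + \left(-509\right)^{2}} - 1608} = \frac{1}{- \frac{580657}{-122982 + 259081} - 1608} = \frac{1}{- \frac{580657}{136099} - 1608} = \frac{1}{- \frac{219427849}{136099}} = - \frac{136099}{219427849}$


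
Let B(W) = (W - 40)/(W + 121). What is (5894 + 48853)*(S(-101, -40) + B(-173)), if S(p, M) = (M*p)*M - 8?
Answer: -460061104041/52 ≈ -8.8473e+9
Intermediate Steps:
S(p, M) = -8 + p*M² (S(p, M) = p*M² - 8 = -8 + p*M²)
B(W) = (-40 + W)/(121 + W)
(5894 + 48853)*(S(-101, -40) + B(-173)) = (5894 + 48853)*((-8 - 101*(-40)²) + (-40 - 173)/(121 - 173)) = 54747*((-8 - 101*1600) - 213/(-52)) = 54747*((-8 - 161600) - 1/52*(-213)) = 54747*(-161608 + 213/52) = 54747*(-8403403/52) = -460061104041/52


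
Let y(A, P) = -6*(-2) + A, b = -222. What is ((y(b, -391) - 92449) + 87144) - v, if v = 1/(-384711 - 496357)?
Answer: -4859090019/881068 ≈ -5515.0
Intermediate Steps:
y(A, P) = 12 + A
v = -1/881068 (v = 1/(-881068) = -1/881068 ≈ -1.1350e-6)
((y(b, -391) - 92449) + 87144) - v = (((12 - 222) - 92449) + 87144) - 1*(-1/881068) = ((-210 - 92449) + 87144) + 1/881068 = (-92659 + 87144) + 1/881068 = -5515 + 1/881068 = -4859090019/881068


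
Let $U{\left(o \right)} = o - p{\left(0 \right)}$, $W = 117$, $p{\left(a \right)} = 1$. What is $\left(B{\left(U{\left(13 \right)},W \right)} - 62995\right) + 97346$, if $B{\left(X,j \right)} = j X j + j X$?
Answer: $200023$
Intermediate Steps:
$U{\left(o \right)} = -1 + o$ ($U{\left(o \right)} = o - 1 = -1 + o$)
$B{\left(X,j \right)} = X j + X j^{2}$ ($B{\left(X,j \right)} = X j j + X j = X j^{2} + X j = X j + X j^{2}$)
$\left(B{\left(U{\left(13 \right)},W \right)} - 62995\right) + 97346 = \left(\left(-1 + 13\right) 117 \left(1 + 117\right) - 62995\right) + 97346 = \left(12 \cdot 117 \cdot 118 - 62995\right) + 97346 = \left(165672 - 62995\right) + 97346 = 102677 + 97346 = 200023$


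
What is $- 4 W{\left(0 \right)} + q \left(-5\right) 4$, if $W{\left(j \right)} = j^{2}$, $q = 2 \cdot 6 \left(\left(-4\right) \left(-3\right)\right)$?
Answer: $-2880$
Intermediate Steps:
$q = 144$ ($q = 12 \cdot 12 = 144$)
$- 4 W{\left(0 \right)} + q \left(-5\right) 4 = - 4 \cdot 0^{2} + 144 \left(-5\right) 4 = \left(-4\right) 0 - 2880 = 0 - 2880 = -2880$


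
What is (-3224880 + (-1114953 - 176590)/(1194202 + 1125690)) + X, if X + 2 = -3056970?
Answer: -14573219491527/2319892 ≈ -6.2819e+6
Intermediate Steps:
X = -3056972 (X = -2 - 3056970 = -3056972)
(-3224880 + (-1114953 - 176590)/(1194202 + 1125690)) + X = (-3224880 + (-1114953 - 176590)/(1194202 + 1125690)) - 3056972 = (-3224880 - 1291543/2319892) - 3056972 = -7481374604503/2319892 - 3056972 = -14573219491527/2319892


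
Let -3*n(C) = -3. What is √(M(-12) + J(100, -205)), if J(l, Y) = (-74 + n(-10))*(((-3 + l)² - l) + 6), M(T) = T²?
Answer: 3*I*√75539 ≈ 824.53*I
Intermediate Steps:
n(C) = 1 (n(C) = -⅓*(-3) = 1)
J(l, Y) = -438 - 73*(-3 + l)² + 73*l (J(l, Y) = (-74 + 1)*(((-3 + l)² - l) + 6) = -73*(6 + (-3 + l)² - l) = -438 - 73*(-3 + l)² + 73*l)
√(M(-12) + J(100, -205)) = √((-12)² + (-1095 - 73*100² + 511*100)) = √(144 + (-1095 - 73*10000 + 51100)) = √(144 + (-1095 - 730000 + 51100)) = √(144 - 679995) = √(-679851) = 3*I*√75539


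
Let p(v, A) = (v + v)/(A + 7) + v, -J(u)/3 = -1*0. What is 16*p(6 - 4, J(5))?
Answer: 288/7 ≈ 41.143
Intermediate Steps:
J(u) = 0 (J(u) = -(-3)*0 = -3*0 = 0)
p(v, A) = v + 2*v/(7 + A) (p(v, A) = (2*v)/(7 + A) + v = 2*v/(7 + A) + v = v + 2*v/(7 + A))
16*p(6 - 4, J(5)) = 16*((6 - 4)*(9 + 0)/(7 + 0)) = 16*(2*9/7) = 16*(2*(1/7)*9) = 16*(18/7) = 288/7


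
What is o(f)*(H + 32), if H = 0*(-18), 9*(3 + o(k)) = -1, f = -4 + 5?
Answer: -896/9 ≈ -99.556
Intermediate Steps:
f = 1
o(k) = -28/9 (o(k) = -3 + (⅑)*(-1) = -3 - ⅑ = -28/9)
H = 0
o(f)*(H + 32) = -28*(0 + 32)/9 = -28/9*32 = -896/9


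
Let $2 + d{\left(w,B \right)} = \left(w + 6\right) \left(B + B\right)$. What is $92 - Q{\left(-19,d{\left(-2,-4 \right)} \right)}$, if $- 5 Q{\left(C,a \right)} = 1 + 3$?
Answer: $\frac{464}{5} \approx 92.8$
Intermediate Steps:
$d{\left(w,B \right)} = -2 + 2 B \left(6 + w\right)$ ($d{\left(w,B \right)} = -2 + \left(w + 6\right) \left(B + B\right) = -2 + \left(6 + w\right) 2 B = -2 + 2 B \left(6 + w\right)$)
$Q{\left(C,a \right)} = - \frac{4}{5}$ ($Q{\left(C,a \right)} = - \frac{1 + 3}{5} = \left(- \frac{1}{5}\right) 4 = - \frac{4}{5}$)
$92 - Q{\left(-19,d{\left(-2,-4 \right)} \right)} = 92 - - \frac{4}{5} = 92 + \frac{4}{5} = \frac{464}{5}$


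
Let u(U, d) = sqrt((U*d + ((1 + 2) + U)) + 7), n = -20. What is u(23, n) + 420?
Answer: 420 + I*sqrt(427) ≈ 420.0 + 20.664*I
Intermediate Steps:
u(U, d) = sqrt(10 + U + U*d) (u(U, d) = sqrt((U*d + (3 + U)) + 7) = sqrt((3 + U + U*d) + 7) = sqrt(10 + U + U*d))
u(23, n) + 420 = sqrt(10 + 23 + 23*(-20)) + 420 = sqrt(10 + 23 - 460) + 420 = sqrt(-427) + 420 = I*sqrt(427) + 420 = 420 + I*sqrt(427)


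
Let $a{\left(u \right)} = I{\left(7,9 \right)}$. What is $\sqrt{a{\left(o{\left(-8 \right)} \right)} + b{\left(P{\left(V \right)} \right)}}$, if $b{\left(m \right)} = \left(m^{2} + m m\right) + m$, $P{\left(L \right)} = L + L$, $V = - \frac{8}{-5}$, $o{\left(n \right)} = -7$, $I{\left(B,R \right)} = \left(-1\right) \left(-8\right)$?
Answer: $\frac{6 \sqrt{22}}{5} \approx 5.6285$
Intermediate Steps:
$I{\left(B,R \right)} = 8$
$a{\left(u \right)} = 8$
$V = \frac{8}{5}$ ($V = \left(-8\right) \left(- \frac{1}{5}\right) = \frac{8}{5} \approx 1.6$)
$P{\left(L \right)} = 2 L$
$b{\left(m \right)} = m + 2 m^{2}$ ($b{\left(m \right)} = \left(m^{2} + m^{2}\right) + m = 2 m^{2} + m = m + 2 m^{2}$)
$\sqrt{a{\left(o{\left(-8 \right)} \right)} + b{\left(P{\left(V \right)} \right)}} = \sqrt{8 + 2 \cdot \frac{8}{5} \left(1 + 2 \cdot 2 \cdot \frac{8}{5}\right)} = \sqrt{8 + \frac{16 \left(1 + 2 \cdot \frac{16}{5}\right)}{5}} = \sqrt{8 + \frac{16 \left(1 + \frac{32}{5}\right)}{5}} = \sqrt{8 + \frac{16}{5} \cdot \frac{37}{5}} = \sqrt{8 + \frac{592}{25}} = \sqrt{\frac{792}{25}} = \frac{6 \sqrt{22}}{5}$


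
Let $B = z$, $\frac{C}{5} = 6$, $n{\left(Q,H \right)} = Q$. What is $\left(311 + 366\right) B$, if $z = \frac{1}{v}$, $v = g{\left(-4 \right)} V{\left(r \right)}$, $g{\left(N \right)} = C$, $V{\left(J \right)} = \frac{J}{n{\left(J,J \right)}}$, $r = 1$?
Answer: $\frac{677}{30} \approx 22.567$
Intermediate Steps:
$V{\left(J \right)} = 1$ ($V{\left(J \right)} = \frac{J}{J} = 1$)
$C = 30$ ($C = 5 \cdot 6 = 30$)
$g{\left(N \right)} = 30$
$v = 30$ ($v = 30 \cdot 1 = 30$)
$z = \frac{1}{30} \approx 0.033333$
$B = \frac{1}{30} \approx 0.033333$
$\left(311 + 366\right) B = \left(311 + 366\right) \frac{1}{30} = 677 \cdot \frac{1}{30} = \frac{677}{30}$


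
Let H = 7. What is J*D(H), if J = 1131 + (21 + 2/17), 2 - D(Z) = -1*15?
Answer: 19586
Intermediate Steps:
D(Z) = 17 (D(Z) = 2 - (-1)*15 = 2 - 1*(-15) = 2 + 15 = 17)
J = 19586/17 (J = 1131 + (21 + 2*(1/17)) = 1131 + (21 + 2/17) = 1131 + 359/17 = 19586/17 ≈ 1152.1)
J*D(H) = (19586/17)*17 = 19586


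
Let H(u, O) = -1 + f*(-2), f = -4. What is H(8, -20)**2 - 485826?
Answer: -485777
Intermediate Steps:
H(u, O) = 7 (H(u, O) = -1 - 4*(-2) = -1 + 8 = 7)
H(8, -20)**2 - 485826 = 7**2 - 485826 = 49 - 485826 = -485777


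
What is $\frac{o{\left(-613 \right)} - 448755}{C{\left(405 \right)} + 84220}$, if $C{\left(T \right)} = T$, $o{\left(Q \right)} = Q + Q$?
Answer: $- \frac{449981}{84625} \approx -5.3174$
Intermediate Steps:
$o{\left(Q \right)} = 2 Q$
$\frac{o{\left(-613 \right)} - 448755}{C{\left(405 \right)} + 84220} = \frac{2 \left(-613\right) - 448755}{405 + 84220} = \frac{-1226 - 448755}{84625} = \left(-449981\right) \frac{1}{84625} = - \frac{449981}{84625}$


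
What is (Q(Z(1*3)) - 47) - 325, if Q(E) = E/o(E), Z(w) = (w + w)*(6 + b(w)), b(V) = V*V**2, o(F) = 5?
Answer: -1662/5 ≈ -332.40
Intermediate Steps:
b(V) = V**3
Z(w) = 2*w*(6 + w**3) (Z(w) = (w + w)*(6 + w**3) = (2*w)*(6 + w**3) = 2*w*(6 + w**3))
Q(E) = E/5
(Q(Z(1*3)) - 47) - 325 = ((2*(1*3)*(6 + (1*3)**3))/5 - 47) - 325 = ((2*3*(6 + 3**3))/5 - 47) - 325 = ((2*3*(6 + 27))/5 - 47) - 325 = ((2*3*33)/5 - 47) - 325 = ((1/5)*198 - 47) - 325 = (198/5 - 47) - 325 = -37/5 - 325 = -1662/5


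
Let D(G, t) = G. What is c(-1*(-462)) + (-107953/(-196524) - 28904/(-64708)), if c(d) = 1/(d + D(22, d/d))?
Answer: 95983450723/96169854627 ≈ 0.99806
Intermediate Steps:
c(d) = 1/(22 + d) (c(d) = 1/(d + 22) = 1/(22 + d))
c(-1*(-462)) + (-107953/(-196524) - 28904/(-64708)) = 1/(22 - 1*(-462)) + (-107953/(-196524) - 28904/(-64708)) = 1/(22 + 462) + (-107953*(-1/196524) - 28904*(-1/64708)) = 1/484 + (107953/196524 + 7226/16177) = 1/484 + 3166438105/3179168748 = 95983450723/96169854627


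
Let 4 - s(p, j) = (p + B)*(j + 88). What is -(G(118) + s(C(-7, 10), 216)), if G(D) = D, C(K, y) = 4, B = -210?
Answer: -62746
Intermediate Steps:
s(p, j) = 4 - (-210 + p)*(88 + j) (s(p, j) = 4 - (p - 210)*(j + 88) = 4 - (-210 + p)*(88 + j))
-(G(118) + s(C(-7, 10), 216)) = -(118 + (18484 - 88*4 + 210*216 - 1*216*4)) = -(118 + (18484 - 352 + 45360 - 864)) = -(118 + 62628) = -1*62746 = -62746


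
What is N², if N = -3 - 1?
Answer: 16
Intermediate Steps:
N = -4
N² = (-4)² = 16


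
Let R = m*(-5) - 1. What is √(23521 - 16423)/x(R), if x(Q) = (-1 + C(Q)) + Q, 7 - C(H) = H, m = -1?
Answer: 13*√42/6 ≈ 14.042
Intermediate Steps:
C(H) = 7 - H
R = 4 (R = -1*(-5) - 1 = 5 - 1 = 4)
x(Q) = 6 (x(Q) = (-1 + (7 - Q)) + Q = (6 - Q) + Q = 6)
√(23521 - 16423)/x(R) = √(23521 - 16423)/6 = √7098*(⅙) = (13*√42)*(⅙) = 13*√42/6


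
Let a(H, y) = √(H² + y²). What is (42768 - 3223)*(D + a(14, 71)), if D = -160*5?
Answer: -31636000 + 39545*√5237 ≈ -2.8774e+7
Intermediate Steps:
D = -800
(42768 - 3223)*(D + a(14, 71)) = (42768 - 3223)*(-800 + √(14² + 71²)) = 39545*(-800 + √(196 + 5041)) = 39545*(-800 + √5237) = -31636000 + 39545*√5237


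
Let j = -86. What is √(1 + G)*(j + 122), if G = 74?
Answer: 180*√3 ≈ 311.77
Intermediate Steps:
√(1 + G)*(j + 122) = √(1 + 74)*(-86 + 122) = √75*36 = (5*√3)*36 = 180*√3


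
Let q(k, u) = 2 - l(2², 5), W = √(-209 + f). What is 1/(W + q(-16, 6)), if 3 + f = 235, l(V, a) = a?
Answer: 3/14 + √23/14 ≈ 0.55684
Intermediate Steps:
f = 232 (f = -3 + 235 = 232)
W = √23 (W = √(-209 + 232) = √23 ≈ 4.7958)
q(k, u) = -3 (q(k, u) = 2 - 1*5 = 2 - 5 = -3)
1/(W + q(-16, 6)) = 1/(√23 - 3) = 1/(-3 + √23)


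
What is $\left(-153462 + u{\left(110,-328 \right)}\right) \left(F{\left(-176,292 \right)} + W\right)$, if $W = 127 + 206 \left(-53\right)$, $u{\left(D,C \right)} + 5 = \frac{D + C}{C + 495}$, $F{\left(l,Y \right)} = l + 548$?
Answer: $\frac{267030707733}{167} \approx 1.599 \cdot 10^{9}$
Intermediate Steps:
$F{\left(l,Y \right)} = 548 + l$
$u{\left(D,C \right)} = -5 + \frac{C + D}{495 + C}$ ($u{\left(D,C \right)} = -5 + \frac{D + C}{C + 495} = -5 + \frac{C + D}{495 + C}$)
$W = -10791$ ($W = 127 - 10918 = -10791$)
$\left(-153462 + u{\left(110,-328 \right)}\right) \left(F{\left(-176,292 \right)} + W\right) = \left(-153462 + \frac{-2475 + 110 - -1312}{495 - 328}\right) \left(\left(548 - 176\right) - 10791\right) = \left(-153462 + \frac{-2475 + 110 + 1312}{167}\right) \left(372 - 10791\right) = \left(-153462 + \frac{1}{167} \left(-1053\right)\right) \left(-10419\right) = \left(-153462 - \frac{1053}{167}\right) \left(-10419\right) = \left(- \frac{25629207}{167}\right) \left(-10419\right) = \frac{267030707733}{167}$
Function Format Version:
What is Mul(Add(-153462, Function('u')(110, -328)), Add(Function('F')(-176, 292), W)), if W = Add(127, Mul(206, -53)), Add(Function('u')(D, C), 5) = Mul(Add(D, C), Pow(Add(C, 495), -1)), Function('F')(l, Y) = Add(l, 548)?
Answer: Rational(267030707733, 167) ≈ 1.5990e+9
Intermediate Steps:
Function('F')(l, Y) = Add(548, l)
Function('u')(D, C) = Add(-5, Mul(Pow(Add(495, C), -1), Add(C, D))) (Function('u')(D, C) = Add(-5, Mul(Add(D, C), Pow(Add(C, 495), -1))) = Add(-5, Mul(Add(C, D), Pow(Add(495, C), -1))) = Add(-5, Mul(Pow(Add(495, C), -1), Add(C, D))))
W = -10791 (W = Add(127, -10918) = -10791)
Mul(Add(-153462, Function('u')(110, -328)), Add(Function('F')(-176, 292), W)) = Mul(Add(-153462, Mul(Pow(Add(495, -328), -1), Add(-2475, 110, Mul(-4, -328)))), Add(Add(548, -176), -10791)) = Mul(Add(-153462, Mul(Pow(167, -1), Add(-2475, 110, 1312))), Add(372, -10791)) = Mul(Add(-153462, Mul(Rational(1, 167), -1053)), -10419) = Mul(Add(-153462, Rational(-1053, 167)), -10419) = Mul(Rational(-25629207, 167), -10419) = Rational(267030707733, 167)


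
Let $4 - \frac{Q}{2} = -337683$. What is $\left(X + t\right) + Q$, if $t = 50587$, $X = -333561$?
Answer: $392400$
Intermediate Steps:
$Q = 675374$ ($Q = 8 - -675366 = 8 + 675366 = 675374$)
$\left(X + t\right) + Q = \left(-333561 + 50587\right) + 675374 = -282974 + 675374 = 392400$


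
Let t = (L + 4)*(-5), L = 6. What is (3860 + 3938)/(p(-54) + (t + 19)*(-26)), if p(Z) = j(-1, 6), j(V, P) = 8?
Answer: 3899/407 ≈ 9.5798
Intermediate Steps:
t = -50 (t = (6 + 4)*(-5) = 10*(-5) = -50)
p(Z) = 8
(3860 + 3938)/(p(-54) + (t + 19)*(-26)) = (3860 + 3938)/(8 + (-50 + 19)*(-26)) = 7798/(8 - 31*(-26)) = 7798/(8 + 806) = 7798/814 = 7798*(1/814) = 3899/407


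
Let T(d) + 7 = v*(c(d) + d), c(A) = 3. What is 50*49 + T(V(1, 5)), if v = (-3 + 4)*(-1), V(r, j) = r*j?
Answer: 2435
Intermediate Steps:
V(r, j) = j*r
v = -1 (v = 1*(-1) = -1)
T(d) = -10 - d (T(d) = -7 - (3 + d) = -7 + (-3 - d) = -10 - d)
50*49 + T(V(1, 5)) = 50*49 + (-10 - 5) = 2450 + (-10 - 1*5) = 2450 + (-10 - 5) = 2450 - 15 = 2435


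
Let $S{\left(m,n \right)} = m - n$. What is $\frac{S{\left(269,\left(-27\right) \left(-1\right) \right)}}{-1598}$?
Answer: $- \frac{121}{799} \approx -0.15144$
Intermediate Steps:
$\frac{S{\left(269,\left(-27\right) \left(-1\right) \right)}}{-1598} = \frac{269 - \left(-27\right) \left(-1\right)}{-1598} = \left(269 - 27\right) \left(- \frac{1}{1598}\right) = 242 \left(- \frac{1}{1598}\right) = - \frac{121}{799}$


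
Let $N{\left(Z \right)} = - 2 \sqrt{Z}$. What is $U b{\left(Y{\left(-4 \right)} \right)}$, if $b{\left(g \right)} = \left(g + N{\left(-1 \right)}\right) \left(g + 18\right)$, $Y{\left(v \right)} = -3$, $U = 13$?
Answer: $-585 - 390 i \approx -585.0 - 390.0 i$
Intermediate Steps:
$b{\left(g \right)} = \left(18 + g\right) \left(g - 2 i\right)$ ($b{\left(g \right)} = \left(g - 2 \sqrt{-1}\right) \left(g + 18\right) = \left(g - 2 i\right) \left(18 + g\right) = \left(18 + g\right) \left(g - 2 i\right)$)
$U b{\left(Y{\left(-4 \right)} \right)} = 13 \left(\left(-3\right)^{2} - 36 i + 2 \left(-3\right) \left(9 - i\right)\right) = 13 \left(9 - 36 i - \left(54 - 6 i\right)\right) = 13 \left(-45 - 30 i\right) = -585 - 390 i$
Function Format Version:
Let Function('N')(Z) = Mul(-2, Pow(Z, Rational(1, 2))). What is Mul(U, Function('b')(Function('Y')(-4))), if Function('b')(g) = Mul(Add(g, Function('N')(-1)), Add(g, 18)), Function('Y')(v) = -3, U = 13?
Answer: Add(-585, Mul(-390, I)) ≈ Add(-585.00, Mul(-390.00, I))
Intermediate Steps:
Function('b')(g) = Mul(Add(18, g), Add(g, Mul(-2, I))) (Function('b')(g) = Mul(Add(g, Mul(-2, Pow(-1, Rational(1, 2)))), Add(g, 18)) = Mul(Add(g, Mul(-2, I)), Add(18, g)) = Mul(Add(18, g), Add(g, Mul(-2, I))))
Mul(U, Function('b')(Function('Y')(-4))) = Mul(13, Add(Pow(-3, 2), Mul(-36, I), Mul(2, -3, Add(9, Mul(-1, I))))) = Mul(13, Add(9, Mul(-36, I), Add(-54, Mul(6, I)))) = Mul(13, Add(-45, Mul(-30, I))) = Add(-585, Mul(-390, I))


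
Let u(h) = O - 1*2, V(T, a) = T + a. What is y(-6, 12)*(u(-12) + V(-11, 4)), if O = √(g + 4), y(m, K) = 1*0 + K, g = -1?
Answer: -108 + 12*√3 ≈ -87.215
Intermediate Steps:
y(m, K) = K (y(m, K) = 0 + K = K)
O = √3 (O = √(-1 + 4) = √3 ≈ 1.7320)
u(h) = -2 + √3 (u(h) = √3 - 1*2 = √3 - 2 = -2 + √3)
y(-6, 12)*(u(-12) + V(-11, 4)) = 12*((-2 + √3) + (-11 + 4)) = 12*((-2 + √3) - 7) = 12*(-9 + √3) = -108 + 12*√3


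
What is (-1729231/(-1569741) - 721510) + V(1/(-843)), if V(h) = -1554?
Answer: -1135021477193/1569741 ≈ -7.2306e+5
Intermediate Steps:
(-1729231/(-1569741) - 721510) + V(1/(-843)) = (-1729231/(-1569741) - 721510) - 1554 = (-1729231*(-1/1569741) - 721510) - 1554 = (1729231/1569741 - 721510) - 1554 = -1132582099679/1569741 - 1554 = -1135021477193/1569741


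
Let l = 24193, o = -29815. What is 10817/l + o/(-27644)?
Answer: 1020339443/668791292 ≈ 1.5256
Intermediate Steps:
10817/l + o/(-27644) = 10817/24193 - 29815/(-27644) = 10817*(1/24193) - 29815*(-1/27644) = 10817/24193 + 29815/27644 = 1020339443/668791292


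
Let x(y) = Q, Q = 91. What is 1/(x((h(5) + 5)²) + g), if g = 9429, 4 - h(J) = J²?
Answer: 1/9520 ≈ 0.00010504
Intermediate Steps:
h(J) = 4 - J²
x(y) = 91
1/(x((h(5) + 5)²) + g) = 1/(91 + 9429) = 1/9520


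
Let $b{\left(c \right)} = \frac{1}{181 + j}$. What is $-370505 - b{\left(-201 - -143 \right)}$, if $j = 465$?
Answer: $- \frac{239346231}{646} \approx -3.7051 \cdot 10^{5}$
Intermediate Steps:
$b{\left(c \right)} = \frac{1}{646}$ ($b{\left(c \right)} = \frac{1}{181 + 465} = \frac{1}{646}$)
$-370505 - b{\left(-201 - -143 \right)} = -370505 - \frac{1}{646} = - \frac{239346231}{646}$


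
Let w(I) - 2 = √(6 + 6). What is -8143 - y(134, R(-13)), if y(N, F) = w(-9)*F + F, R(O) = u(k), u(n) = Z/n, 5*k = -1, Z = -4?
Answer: -8203 - 40*√3 ≈ -8272.3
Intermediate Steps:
k = -⅕ (k = (⅕)*(-1) = -⅕ ≈ -0.20000)
w(I) = 2 + 2*√3 (w(I) = 2 + √(6 + 6) = 2 + √12 = 2 + 2*√3)
u(n) = -4/n
R(O) = 20 (R(O) = -4/(-⅕) = -4*(-5) = 20)
y(N, F) = F + F*(2 + 2*√3) (y(N, F) = (2 + 2*√3)*F + F = F*(2 + 2*√3) + F = F + F*(2 + 2*√3))
-8143 - y(134, R(-13)) = -8143 - 20*(3 + 2*√3) = -8143 - (60 + 40*√3) = -8143 + (-60 - 40*√3) = -8203 - 40*√3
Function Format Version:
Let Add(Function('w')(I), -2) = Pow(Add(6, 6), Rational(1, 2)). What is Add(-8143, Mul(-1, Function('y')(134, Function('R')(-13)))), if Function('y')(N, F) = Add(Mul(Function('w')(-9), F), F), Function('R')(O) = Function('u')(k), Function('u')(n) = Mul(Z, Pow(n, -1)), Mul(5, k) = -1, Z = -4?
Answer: Add(-8203, Mul(-40, Pow(3, Rational(1, 2)))) ≈ -8272.3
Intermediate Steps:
k = Rational(-1, 5) (k = Mul(Rational(1, 5), -1) = Rational(-1, 5) ≈ -0.20000)
Function('w')(I) = Add(2, Mul(2, Pow(3, Rational(1, 2)))) (Function('w')(I) = Add(2, Pow(Add(6, 6), Rational(1, 2))) = Add(2, Pow(12, Rational(1, 2))) = Add(2, Mul(2, Pow(3, Rational(1, 2)))))
Function('u')(n) = Mul(-4, Pow(n, -1))
Function('R')(O) = 20 (Function('R')(O) = Mul(-4, Pow(Rational(-1, 5), -1)) = Mul(-4, -5) = 20)
Function('y')(N, F) = Add(F, Mul(F, Add(2, Mul(2, Pow(3, Rational(1, 2)))))) (Function('y')(N, F) = Add(Mul(Add(2, Mul(2, Pow(3, Rational(1, 2)))), F), F) = Add(Mul(F, Add(2, Mul(2, Pow(3, Rational(1, 2))))), F) = Add(F, Mul(F, Add(2, Mul(2, Pow(3, Rational(1, 2)))))))
Add(-8143, Mul(-1, Function('y')(134, Function('R')(-13)))) = Add(-8143, Mul(-1, Mul(20, Add(3, Mul(2, Pow(3, Rational(1, 2))))))) = Add(-8143, Mul(-1, Add(60, Mul(40, Pow(3, Rational(1, 2)))))) = Add(-8143, Add(-60, Mul(-40, Pow(3, Rational(1, 2))))) = Add(-8203, Mul(-40, Pow(3, Rational(1, 2))))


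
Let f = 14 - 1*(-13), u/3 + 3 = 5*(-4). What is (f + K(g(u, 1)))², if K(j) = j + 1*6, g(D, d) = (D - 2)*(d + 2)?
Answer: 32400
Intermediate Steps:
u = -69 (u = -9 + 3*(5*(-4)) = -9 + 3*(-20) = -9 - 60 = -69)
g(D, d) = (-2 + D)*(2 + d)
f = 27 (f = 14 + 13 = 27)
K(j) = 6 + j (K(j) = j + 6 = 6 + j)
(f + K(g(u, 1)))² = (27 + (6 + (-4 - 2*1 + 2*(-69) - 69*1)))² = (27 + (6 + (-4 - 2 - 138 - 69)))² = (27 + (6 - 213))² = (27 - 207)² = (-180)² = 32400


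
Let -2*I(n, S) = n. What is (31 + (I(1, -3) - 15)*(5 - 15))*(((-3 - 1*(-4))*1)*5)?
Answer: 930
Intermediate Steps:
I(n, S) = -n/2
(31 + (I(1, -3) - 15)*(5 - 15))*(((-3 - 1*(-4))*1)*5) = (31 + (-½*1 - 15)*(5 - 15))*(((-3 - 1*(-4))*1)*5) = (31 + (-½ - 15)*(-10))*(((-3 + 4)*1)*5) = (31 - 31/2*(-10))*((1*1)*5) = (31 + 155)*(1*5) = 186*5 = 930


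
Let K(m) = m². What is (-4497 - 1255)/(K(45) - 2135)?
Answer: 2876/55 ≈ 52.291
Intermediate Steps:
(-4497 - 1255)/(K(45) - 2135) = (-4497 - 1255)/(45² - 2135) = -5752/(2025 - 2135) = -5752/(-110) = -5752*(-1/110) = 2876/55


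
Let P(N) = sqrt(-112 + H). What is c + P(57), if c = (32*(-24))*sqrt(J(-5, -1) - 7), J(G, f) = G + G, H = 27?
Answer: I*(sqrt(85) - 768*sqrt(17)) ≈ -3157.3*I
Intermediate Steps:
P(N) = I*sqrt(85) (P(N) = sqrt(-112 + 27) = sqrt(-85) = I*sqrt(85))
J(G, f) = 2*G
c = -768*I*sqrt(17) (c = (32*(-24))*sqrt(2*(-5) - 7) = -768*sqrt(-10 - 7) = -768*I*sqrt(17) ≈ -3166.5*I)
c + P(57) = -768*I*sqrt(17) + I*sqrt(85) = I*sqrt(85) - 768*I*sqrt(17)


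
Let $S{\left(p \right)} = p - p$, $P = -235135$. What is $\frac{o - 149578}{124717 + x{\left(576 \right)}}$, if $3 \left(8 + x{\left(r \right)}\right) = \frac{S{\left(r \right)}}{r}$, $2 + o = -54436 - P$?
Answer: $\frac{31119}{124709} \approx 0.24953$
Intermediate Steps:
$o = 180697$ ($o = -2 - -180699 = -2 + \left(-54436 + 235135\right) = -2 + 180699 = 180697$)
$S{\left(p \right)} = 0$
$x{\left(r \right)} = -8$ ($x{\left(r \right)} = -8 + \frac{0 \frac{1}{r}}{3} = -8 + \frac{1}{3} \cdot 0 = -8 + 0 = -8$)
$\frac{o - 149578}{124717 + x{\left(576 \right)}} = \frac{180697 - 149578}{124717 - 8} = \frac{31119}{124709}$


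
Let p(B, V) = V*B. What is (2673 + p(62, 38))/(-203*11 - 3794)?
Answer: -5029/6027 ≈ -0.83441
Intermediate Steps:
p(B, V) = B*V
(2673 + p(62, 38))/(-203*11 - 3794) = (2673 + 62*38)/(-203*11 - 3794) = (2673 + 2356)/(-2233 - 3794) = 5029/(-6027) = 5029*(-1/6027) = -5029/6027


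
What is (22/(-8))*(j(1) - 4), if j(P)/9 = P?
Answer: -55/4 ≈ -13.750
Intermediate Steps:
j(P) = 9*P
(22/(-8))*(j(1) - 4) = (22/(-8))*(9*1 - 4) = (22*(-1/8))*(9 - 4) = -11/4*5 = -55/4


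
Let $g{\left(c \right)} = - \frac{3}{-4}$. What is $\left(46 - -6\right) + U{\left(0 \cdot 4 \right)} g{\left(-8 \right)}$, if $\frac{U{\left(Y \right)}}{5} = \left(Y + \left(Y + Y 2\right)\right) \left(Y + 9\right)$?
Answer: $52$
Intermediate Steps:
$g{\left(c \right)} = \frac{3}{4}$ ($g{\left(c \right)} = \left(-3\right) \left(- \frac{1}{4}\right) = \frac{3}{4}$)
$U{\left(Y \right)} = 20 Y \left(9 + Y\right)$ ($U{\left(Y \right)} = 5 \left(Y + \left(Y + Y 2\right)\right) \left(Y + 9\right) = 5 \left(Y + \left(Y + 2 Y\right)\right) \left(9 + Y\right) = 5 \left(Y + 3 Y\right) \left(9 + Y\right) = 5 \cdot 4 Y \left(9 + Y\right) = 20 Y \left(9 + Y\right)$)
$\left(46 - -6\right) + U{\left(0 \cdot 4 \right)} g{\left(-8 \right)} = \left(46 - -6\right) + 20 \cdot 0 \cdot 4 \left(9 + 0 \cdot 4\right) \frac{3}{4} = \left(46 + 6\right) + 20 \cdot 0 \left(9 + 0\right) \frac{3}{4} = 52 + 20 \cdot 0 \cdot 9 \cdot \frac{3}{4} = 52 + 0 \cdot \frac{3}{4} = 52 + 0 = 52$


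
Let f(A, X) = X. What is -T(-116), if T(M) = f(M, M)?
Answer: 116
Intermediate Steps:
T(M) = M
-T(-116) = -1*(-116) = 116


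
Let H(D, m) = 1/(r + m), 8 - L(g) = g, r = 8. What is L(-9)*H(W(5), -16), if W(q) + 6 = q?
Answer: -17/8 ≈ -2.1250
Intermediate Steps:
W(q) = -6 + q
L(g) = 8 - g
H(D, m) = 1/(8 + m)
L(-9)*H(W(5), -16) = (8 - 1*(-9))/(8 - 16) = (8 + 9)/(-8) = 17*(-1/8) = -17/8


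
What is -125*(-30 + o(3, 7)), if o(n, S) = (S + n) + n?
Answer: 2125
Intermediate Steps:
o(n, S) = S + 2*n
-125*(-30 + o(3, 7)) = -125*(-30 + (7 + 2*3)) = -125*(-30 + (7 + 6)) = -125*(-30 + 13) = -125*(-17) = 2125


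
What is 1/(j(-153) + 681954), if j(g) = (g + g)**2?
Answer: 1/775590 ≈ 1.2893e-6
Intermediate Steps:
j(g) = 4*g**2 (j(g) = (2*g)**2 = 4*g**2)
1/(j(-153) + 681954) = 1/(4*(-153)**2 + 681954) = 1/(4*23409 + 681954) = 1/(93636 + 681954) = 1/775590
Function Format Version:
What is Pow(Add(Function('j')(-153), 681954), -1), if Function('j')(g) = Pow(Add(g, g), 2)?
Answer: Rational(1, 775590) ≈ 1.2893e-6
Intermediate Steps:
Function('j')(g) = Mul(4, Pow(g, 2)) (Function('j')(g) = Pow(Mul(2, g), 2) = Mul(4, Pow(g, 2)))
Pow(Add(Function('j')(-153), 681954), -1) = Pow(Add(Mul(4, Pow(-153, 2)), 681954), -1) = Pow(Add(Mul(4, 23409), 681954), -1) = Pow(Add(93636, 681954), -1) = Pow(775590, -1) = Rational(1, 775590)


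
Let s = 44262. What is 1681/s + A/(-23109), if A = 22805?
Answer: -323516227/340950186 ≈ -0.94887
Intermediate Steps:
1681/s + A/(-23109) = 1681/44262 + 22805/(-23109) = 1681*(1/44262) + 22805*(-1/23109) = 1681/44262 - 22805/23109 = -323516227/340950186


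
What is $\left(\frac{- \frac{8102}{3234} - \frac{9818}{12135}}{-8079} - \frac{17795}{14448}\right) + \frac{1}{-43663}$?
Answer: $- \frac{1954527672159871387}{1587406536036422640} \approx -1.2313$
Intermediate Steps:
$\left(\frac{- \frac{8102}{3234} - \frac{9818}{12135}}{-8079} - \frac{17795}{14448}\right) + \frac{1}{-43663} = \left(\left(\left(-8102\right) \frac{1}{3234} - \frac{9818}{12135}\right) \left(- \frac{1}{8079}\right) - \frac{17795}{14448}\right) - \frac{1}{43663} = \left(\left(- \frac{4051}{1617} - \frac{9818}{12135}\right) \left(- \frac{1}{8079}\right) - \frac{17795}{14448}\right) - \frac{1}{43663} = \left(\left(- \frac{21678197}{6540765}\right) \left(- \frac{1}{8079}\right) - \frac{17795}{14448}\right) - \frac{1}{43663} = \left(\frac{21678197}{52842840435} - \frac{17795}{14448}\right) - \frac{1}{43663} = - \frac{44763101854789}{36355874219280} - \frac{1}{43663} = - \frac{1954527672159871387}{1587406536036422640}$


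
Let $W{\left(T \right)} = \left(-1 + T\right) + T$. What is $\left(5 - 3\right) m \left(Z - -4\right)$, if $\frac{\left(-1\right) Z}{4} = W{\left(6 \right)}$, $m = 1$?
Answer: $-80$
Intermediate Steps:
$W{\left(T \right)} = -1 + 2 T$
$Z = -44$ ($Z = - 4 \left(-1 + 2 \cdot 6\right) = - 4 \left(-1 + 12\right) = \left(-4\right) 11 = -44$)
$\left(5 - 3\right) m \left(Z - -4\right) = \left(5 - 3\right) 1 \left(-44 - -4\right) = 2 \cdot 1 \left(-44 + \left(-3 + 7\right)\right) = 2 \left(-44 + 4\right) = 2 \left(-40\right) = -80$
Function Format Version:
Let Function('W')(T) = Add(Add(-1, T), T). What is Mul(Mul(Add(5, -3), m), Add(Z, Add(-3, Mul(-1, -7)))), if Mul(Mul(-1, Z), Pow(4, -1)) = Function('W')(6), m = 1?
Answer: -80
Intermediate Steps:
Function('W')(T) = Add(-1, Mul(2, T))
Z = -44 (Z = Mul(-4, Add(-1, Mul(2, 6))) = Mul(-4, Add(-1, 12)) = Mul(-4, 11) = -44)
Mul(Mul(Add(5, -3), m), Add(Z, Add(-3, Mul(-1, -7)))) = Mul(Mul(Add(5, -3), 1), Add(-44, Add(-3, Mul(-1, -7)))) = Mul(Mul(2, 1), Add(-44, Add(-3, 7))) = Mul(2, Add(-44, 4)) = Mul(2, -40) = -80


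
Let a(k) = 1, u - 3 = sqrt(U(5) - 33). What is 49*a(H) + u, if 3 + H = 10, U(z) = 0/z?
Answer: 52 + I*sqrt(33) ≈ 52.0 + 5.7446*I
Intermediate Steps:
U(z) = 0
H = 7 (H = -3 + 10 = 7)
u = 3 + I*sqrt(33) (u = 3 + sqrt(0 - 33) = 3 + sqrt(-33) = 3 + I*sqrt(33) ≈ 3.0 + 5.7446*I)
49*a(H) + u = 49*1 + (3 + I*sqrt(33)) = 49 + (3 + I*sqrt(33)) = 52 + I*sqrt(33)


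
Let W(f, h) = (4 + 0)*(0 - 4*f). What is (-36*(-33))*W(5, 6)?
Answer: -95040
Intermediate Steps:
W(f, h) = -16*f (W(f, h) = 4*(-4*f) = -16*f)
(-36*(-33))*W(5, 6) = (-36*(-33))*(-16*5) = 1188*(-80) = -95040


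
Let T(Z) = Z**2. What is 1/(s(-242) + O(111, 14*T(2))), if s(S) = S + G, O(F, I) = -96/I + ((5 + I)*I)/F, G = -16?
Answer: -777/177886 ≈ -0.0043680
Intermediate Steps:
O(F, I) = -96/I + I*(5 + I)/F (O(F, I) = -96/I + (I*(5 + I))/F = -96/I + I*(5 + I)/F)
s(S) = -16 + S (s(S) = S - 16 = -16 + S)
1/(s(-242) + O(111, 14*T(2))) = 1/((-16 - 242) + (-96*111 + (14*2**2)**2*(5 + 14*2**2))/(111*((14*2**2)))) = 1/(-258 + (-10656 + (14*4)**2*(5 + 14*4))/(111*((14*4)))) = 1/(-258 + (1/111)*(-10656 + 56**2*(5 + 56))/56) = 1/(-258 + (1/111)*(1/56)*(-10656 + 3136*61)) = 1/(-258 + (1/111)*(1/56)*(-10656 + 191296)) = 1/(-258 + (1/111)*(1/56)*180640) = 1/(-258 + 22580/777) = 1/(-177886/777) = -777/177886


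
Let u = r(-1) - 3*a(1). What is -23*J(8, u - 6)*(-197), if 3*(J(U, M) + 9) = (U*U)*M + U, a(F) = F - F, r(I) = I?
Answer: -2115977/3 ≈ -7.0533e+5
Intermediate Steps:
a(F) = 0
u = -1 (u = -1 - 3*0 = -1 + 0 = -1)
J(U, M) = -9 + U/3 + M*U²/3 (J(U, M) = -9 + ((U*U)*M + U)/3 = -9 + (U²*M + U)/3 = -9 + (M*U² + U)/3 = -9 + (U + M*U²)/3 = -9 + (U/3 + M*U²/3) = -9 + U/3 + M*U²/3)
-23*J(8, u - 6)*(-197) = -23*(-9 + (⅓)*8 + (⅓)*(-1 - 6)*8²)*(-197) = -23*(-9 + 8/3 + (⅓)*(-7)*64)*(-197) = -23*(-9 + 8/3 - 448/3)*(-197) = -23*(-467/3)*(-197) = (10741/3)*(-197) = -2115977/3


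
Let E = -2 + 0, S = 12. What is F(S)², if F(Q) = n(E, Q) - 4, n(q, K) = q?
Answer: 36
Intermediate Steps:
E = -2
F(Q) = -6 (F(Q) = -2 - 4 = -6)
F(S)² = (-6)² = 36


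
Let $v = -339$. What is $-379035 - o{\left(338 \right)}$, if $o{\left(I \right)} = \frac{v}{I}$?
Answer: $- \frac{128113491}{338} \approx -3.7903 \cdot 10^{5}$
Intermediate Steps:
$o{\left(I \right)} = - \frac{339}{I}$
$-379035 - o{\left(338 \right)} = -379035 - - \frac{339}{338} = -379035 + \frac{339}{338} = - \frac{128113491}{338}$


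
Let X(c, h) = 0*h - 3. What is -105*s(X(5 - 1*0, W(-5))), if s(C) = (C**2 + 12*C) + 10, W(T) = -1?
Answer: 1785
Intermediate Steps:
X(c, h) = -3 (X(c, h) = 0 - 3 = -3)
s(C) = 10 + C**2 + 12*C
-105*s(X(5 - 1*0, W(-5))) = -105*(10 + (-3)**2 + 12*(-3)) = -105*(10 + 9 - 36) = -105*(-17) = 1785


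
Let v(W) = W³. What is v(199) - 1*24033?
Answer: 7856566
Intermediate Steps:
v(199) - 1*24033 = 199³ - 1*24033 = 7880599 - 24033 = 7856566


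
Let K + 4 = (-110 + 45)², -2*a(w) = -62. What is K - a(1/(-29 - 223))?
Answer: 4190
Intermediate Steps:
a(w) = 31 (a(w) = -½*(-62) = 31)
K = 4221 (K = -4 + (-110 + 45)² = -4 + (-65)² = -4 + 4225 = 4221)
K - a(1/(-29 - 223)) = 4221 - 1*31 = 4221 - 31 = 4190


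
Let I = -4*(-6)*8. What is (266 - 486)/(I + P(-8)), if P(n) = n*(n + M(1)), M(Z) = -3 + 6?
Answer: -55/58 ≈ -0.94828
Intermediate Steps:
M(Z) = 3
P(n) = n*(3 + n) (P(n) = n*(n + 3) = n*(3 + n))
I = 192 (I = 24*8 = 192)
(266 - 486)/(I + P(-8)) = (266 - 486)/(192 - 8*(3 - 8)) = -220/(192 - 8*(-5)) = -220/(192 + 40) = -220/232 = -220*1/232 = -55/58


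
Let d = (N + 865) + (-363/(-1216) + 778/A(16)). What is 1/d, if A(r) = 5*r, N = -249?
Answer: 6080/3806223 ≈ 0.0015974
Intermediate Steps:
d = 3806223/6080 (d = (-249 + 865) + (-363/(-1216) + 778/((5*16))) = 616 + (-363*(-1/1216) + 778/80) = 616 + (363/1216 + 778*(1/80)) = 616 + (363/1216 + 389/40) = 616 + 60943/6080 = 3806223/6080 ≈ 626.02)
1/d = 1/(3806223/6080) = 6080/3806223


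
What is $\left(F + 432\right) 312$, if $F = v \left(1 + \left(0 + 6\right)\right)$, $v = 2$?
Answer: $139152$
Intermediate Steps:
$F = 14$ ($F = 2 \left(1 + \left(0 + 6\right)\right) = 2 \left(1 + 6\right) = 2 \cdot 7 = 14$)
$\left(F + 432\right) 312 = \left(14 + 432\right) 312 = 446 \cdot 312 = 139152$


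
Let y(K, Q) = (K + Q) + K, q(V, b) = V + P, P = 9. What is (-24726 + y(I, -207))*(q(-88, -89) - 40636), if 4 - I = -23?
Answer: 1012948485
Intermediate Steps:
I = 27 (I = 4 - 1*(-23) = 4 + 23 = 27)
q(V, b) = 9 + V (q(V, b) = V + 9 = 9 + V)
y(K, Q) = Q + 2*K
(-24726 + y(I, -207))*(q(-88, -89) - 40636) = (-24726 + (-207 + 2*27))*((9 - 88) - 40636) = (-24726 + (-207 + 54))*(-79 - 40636) = (-24726 - 153)*(-40715) = -24879*(-40715) = 1012948485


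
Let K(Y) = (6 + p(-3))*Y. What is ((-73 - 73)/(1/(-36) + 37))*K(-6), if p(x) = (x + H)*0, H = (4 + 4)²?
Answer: 189216/1331 ≈ 142.16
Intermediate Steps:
H = 64 (H = 8² = 64)
p(x) = 0 (p(x) = (x + 64)*0 = (64 + x)*0 = 0)
K(Y) = 6*Y (K(Y) = (6 + 0)*Y = 6*Y)
((-73 - 73)/(1/(-36) + 37))*K(-6) = ((-73 - 73)/(1/(-36) + 37))*(6*(-6)) = -146/(-1/36 + 37)*(-36) = -146/1331/36*(-36) = -146*36/1331*(-36) = -5256/1331*(-36) = 189216/1331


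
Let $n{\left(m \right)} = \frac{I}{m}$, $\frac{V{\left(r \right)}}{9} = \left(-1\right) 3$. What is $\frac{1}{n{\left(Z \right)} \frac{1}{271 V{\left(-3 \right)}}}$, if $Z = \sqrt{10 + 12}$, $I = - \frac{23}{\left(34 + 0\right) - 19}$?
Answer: $\frac{109755 \sqrt{22}}{23} \approx 22382.0$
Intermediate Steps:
$V{\left(r \right)} = -27$ ($V{\left(r \right)} = 9 \left(\left(-1\right) 3\right) = 9 \left(-3\right) = -27$)
$I = - \frac{23}{15}$ ($I = - \frac{23}{34 - 19} = - \frac{23}{15} \approx -1.5333$)
$Z = \sqrt{22} \approx 4.6904$
$n{\left(m \right)} = - \frac{23}{15 m}$
$\frac{1}{n{\left(Z \right)} \frac{1}{271 V{\left(-3 \right)}}} = \frac{1}{- \frac{23}{15 \sqrt{22}} \frac{1}{271 \left(-27\right)}} = \frac{1}{- \frac{23 \frac{\sqrt{22}}{22}}{15} \frac{1}{-7317}} = \frac{1}{- \frac{23 \sqrt{22}}{330} \left(- \frac{1}{7317}\right)} = \frac{1}{\frac{23}{2414610} \sqrt{22}} = \frac{109755 \sqrt{22}}{23}$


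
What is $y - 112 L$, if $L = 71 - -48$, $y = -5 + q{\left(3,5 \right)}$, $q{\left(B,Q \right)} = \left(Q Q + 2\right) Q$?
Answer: $-13198$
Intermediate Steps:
$q{\left(B,Q \right)} = Q \left(2 + Q^{2}\right)$ ($q{\left(B,Q \right)} = \left(Q^{2} + 2\right) Q = \left(2 + Q^{2}\right) Q = Q \left(2 + Q^{2}\right)$)
$y = 130$ ($y = -5 + 5 \left(2 + 5^{2}\right) = -5 + 5 \left(2 + 25\right) = -5 + 5 \cdot 27 = -5 + 135 = 130$)
$L = 119$ ($L = 71 + 48 = 119$)
$y - 112 L = 130 - 13328 = -13198$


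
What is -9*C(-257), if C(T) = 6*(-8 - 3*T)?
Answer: -41202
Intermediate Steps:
C(T) = -48 - 18*T
-9*C(-257) = -9*(-48 - 18*(-257)) = -9*(-48 + 4626) = -9*4578 = -41202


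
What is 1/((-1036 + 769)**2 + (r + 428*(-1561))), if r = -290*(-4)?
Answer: -1/595659 ≈ -1.6788e-6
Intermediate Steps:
r = 1160
1/((-1036 + 769)**2 + (r + 428*(-1561))) = 1/((-1036 + 769)**2 + (1160 + 428*(-1561))) = 1/((-267)**2 + (1160 - 668108)) = 1/(71289 - 666948) = 1/(-595659) = -1/595659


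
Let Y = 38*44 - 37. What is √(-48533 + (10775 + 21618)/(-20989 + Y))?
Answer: 5*I*√727199512462/19354 ≈ 220.31*I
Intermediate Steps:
Y = 1635 (Y = 1672 - 37 = 1635)
√(-48533 + (10775 + 21618)/(-20989 + Y)) = √(-48533 + (10775 + 21618)/(-20989 + 1635)) = √(-48533 + 32393/(-19354)) = √(-48533 + 32393*(-1/19354)) = √(-48533 - 32393/19354) = √(-939340075/19354) = 5*I*√727199512462/19354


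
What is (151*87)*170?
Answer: 2233290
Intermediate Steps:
(151*87)*170 = 13137*170 = 2233290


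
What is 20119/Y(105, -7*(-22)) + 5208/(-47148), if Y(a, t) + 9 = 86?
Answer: 7183103/27503 ≈ 261.18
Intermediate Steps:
Y(a, t) = 77 (Y(a, t) = -9 + 86 = 77)
20119/Y(105, -7*(-22)) + 5208/(-47148) = 20119/77 + 5208/(-47148) = 20119*(1/77) + 5208*(-1/47148) = 1829/7 - 434/3929 = 7183103/27503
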